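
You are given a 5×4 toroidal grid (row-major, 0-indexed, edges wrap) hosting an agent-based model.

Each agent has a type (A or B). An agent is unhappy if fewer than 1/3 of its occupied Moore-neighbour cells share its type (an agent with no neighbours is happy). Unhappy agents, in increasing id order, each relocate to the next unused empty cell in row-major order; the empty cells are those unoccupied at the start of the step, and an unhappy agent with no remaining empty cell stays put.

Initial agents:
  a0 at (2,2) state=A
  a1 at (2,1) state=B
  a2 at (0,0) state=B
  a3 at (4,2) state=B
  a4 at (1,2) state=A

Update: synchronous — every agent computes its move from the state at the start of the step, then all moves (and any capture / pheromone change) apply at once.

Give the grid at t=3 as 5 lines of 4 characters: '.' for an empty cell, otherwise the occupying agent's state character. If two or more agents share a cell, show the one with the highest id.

t=1: a0@(2,2):A a1@(0,1):B a2@(0,0):B a3@(4,2):B a4@(1,2):A
t=2: (unchanged — steady state)

BB..
..A.
..A.
....
..B.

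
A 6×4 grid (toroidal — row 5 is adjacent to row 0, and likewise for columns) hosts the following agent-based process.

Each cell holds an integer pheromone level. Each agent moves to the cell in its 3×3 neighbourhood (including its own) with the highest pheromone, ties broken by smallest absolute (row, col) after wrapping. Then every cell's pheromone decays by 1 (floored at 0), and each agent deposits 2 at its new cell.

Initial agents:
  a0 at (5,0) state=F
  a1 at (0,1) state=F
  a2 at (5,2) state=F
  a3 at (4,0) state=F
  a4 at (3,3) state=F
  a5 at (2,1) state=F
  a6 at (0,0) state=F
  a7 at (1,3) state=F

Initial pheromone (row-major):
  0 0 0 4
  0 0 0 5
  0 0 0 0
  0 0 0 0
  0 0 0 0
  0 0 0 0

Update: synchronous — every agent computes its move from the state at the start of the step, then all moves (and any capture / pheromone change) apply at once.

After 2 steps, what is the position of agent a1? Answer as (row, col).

(1, 3)

t=1: a0@(0,3) a1@(0,0) a2@(0,3) a3@(3,0) a4@(2,0) a5@(1,0) a6@(1,3) a7@(1,3) | pheromone: 2 0 0 7 / 2 0 0 8 / 2 0 0 0 / 2 0 0 0 / 0 0 0 0 / 0 0 0 0
t=2: a0@(1,3) a1@(1,3) a2@(1,3) a3@(2,0) a4@(1,3) a5@(1,3) a6@(1,3) a7@(1,3) | pheromone: 1 0 0 6 / 1 0 0 21 / 3 0 0 0 / 1 0 0 0 / 0 0 0 0 / 0 0 0 0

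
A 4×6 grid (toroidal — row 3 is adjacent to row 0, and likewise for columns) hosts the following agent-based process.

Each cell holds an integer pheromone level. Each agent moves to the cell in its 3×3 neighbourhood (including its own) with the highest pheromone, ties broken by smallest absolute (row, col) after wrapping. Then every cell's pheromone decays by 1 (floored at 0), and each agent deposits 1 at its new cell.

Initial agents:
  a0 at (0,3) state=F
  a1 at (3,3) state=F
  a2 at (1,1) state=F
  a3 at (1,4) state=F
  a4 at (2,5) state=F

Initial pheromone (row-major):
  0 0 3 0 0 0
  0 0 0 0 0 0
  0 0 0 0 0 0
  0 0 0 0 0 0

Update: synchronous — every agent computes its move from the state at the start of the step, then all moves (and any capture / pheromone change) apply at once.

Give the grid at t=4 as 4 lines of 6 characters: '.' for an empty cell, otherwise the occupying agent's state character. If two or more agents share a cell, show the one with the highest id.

..F...
F.....
......
......

t=1: a0@(0,2) a1@(0,2) a2@(0,2) a3@(0,3) a4@(1,0) | pheromone: 0 0 5 1 0 0 / 1 0 0 0 0 0 / 0 0 0 0 0 0 / 0 0 0 0 0 0
t=2: a0@(0,2) a1@(0,2) a2@(0,2) a3@(0,2) a4@(1,0) | pheromone: 0 0 8 0 0 0 / 1 0 0 0 0 0 / 0 0 0 0 0 0 / 0 0 0 0 0 0
t=3: a0@(0,2) a1@(0,2) a2@(0,2) a3@(0,2) a4@(1,0) | pheromone: 0 0 11 0 0 0 / 1 0 0 0 0 0 / 0 0 0 0 0 0 / 0 0 0 0 0 0
t=4: a0@(0,2) a1@(0,2) a2@(0,2) a3@(0,2) a4@(1,0) | pheromone: 0 0 14 0 0 0 / 1 0 0 0 0 0 / 0 0 0 0 0 0 / 0 0 0 0 0 0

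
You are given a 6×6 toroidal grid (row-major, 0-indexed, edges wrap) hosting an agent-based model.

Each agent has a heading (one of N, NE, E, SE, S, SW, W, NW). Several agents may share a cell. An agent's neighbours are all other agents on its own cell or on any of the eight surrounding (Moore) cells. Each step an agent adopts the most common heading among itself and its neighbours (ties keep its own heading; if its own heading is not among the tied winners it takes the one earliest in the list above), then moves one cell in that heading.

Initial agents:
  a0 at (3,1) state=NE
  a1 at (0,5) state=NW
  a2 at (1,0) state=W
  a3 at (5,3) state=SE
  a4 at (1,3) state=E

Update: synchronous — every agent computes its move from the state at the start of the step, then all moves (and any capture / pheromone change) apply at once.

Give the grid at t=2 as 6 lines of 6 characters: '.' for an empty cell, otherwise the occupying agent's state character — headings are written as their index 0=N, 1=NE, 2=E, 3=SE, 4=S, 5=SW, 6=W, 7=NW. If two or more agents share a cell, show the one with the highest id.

t=1: a0@(2,2):NE a1@(5,4):NW a2@(1,5):W a3@(0,4):SE a4@(1,4):E
t=2: a0@(1,3):NE a1@(4,3):NW a2@(1,4):W a3@(1,5):SE a4@(1,5):E

......
...162
......
......
...7..
......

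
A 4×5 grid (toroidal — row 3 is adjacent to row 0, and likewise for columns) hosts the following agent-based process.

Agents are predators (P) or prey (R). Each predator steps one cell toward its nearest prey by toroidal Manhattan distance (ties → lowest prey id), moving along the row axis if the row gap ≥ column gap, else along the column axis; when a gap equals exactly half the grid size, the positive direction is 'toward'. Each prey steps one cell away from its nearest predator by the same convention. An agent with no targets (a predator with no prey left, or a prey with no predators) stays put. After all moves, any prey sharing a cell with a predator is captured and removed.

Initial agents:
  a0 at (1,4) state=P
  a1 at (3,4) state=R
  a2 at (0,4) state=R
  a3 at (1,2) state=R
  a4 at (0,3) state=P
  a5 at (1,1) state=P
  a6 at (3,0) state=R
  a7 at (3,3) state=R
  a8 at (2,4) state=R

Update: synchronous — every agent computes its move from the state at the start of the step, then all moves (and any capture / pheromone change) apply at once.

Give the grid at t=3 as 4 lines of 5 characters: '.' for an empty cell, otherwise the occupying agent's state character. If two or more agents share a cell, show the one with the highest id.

.....
RR..P
....P
..R..

t=1: a0@(0,4):P a1@(2,4):R a2@(3,4):R a3@(1,3):R a4@(0,4):P a5@(1,2):P a6@(2,0):R a7@(2,3):R a8@(3,4):R
t=2: a0@(3,4):P a1@(1,4):R a2@(2,4):R a3@(1,4):R a4@(3,4):P a5@(1,3):P a6@(1,0):R a7@(3,3):R a8@(2,4):R
t=3: a0@(2,4):P a1@(1,0):R a3@(1,0):R a4@(2,4):P a5@(1,4):P a6@(1,1):R a7@(3,2):R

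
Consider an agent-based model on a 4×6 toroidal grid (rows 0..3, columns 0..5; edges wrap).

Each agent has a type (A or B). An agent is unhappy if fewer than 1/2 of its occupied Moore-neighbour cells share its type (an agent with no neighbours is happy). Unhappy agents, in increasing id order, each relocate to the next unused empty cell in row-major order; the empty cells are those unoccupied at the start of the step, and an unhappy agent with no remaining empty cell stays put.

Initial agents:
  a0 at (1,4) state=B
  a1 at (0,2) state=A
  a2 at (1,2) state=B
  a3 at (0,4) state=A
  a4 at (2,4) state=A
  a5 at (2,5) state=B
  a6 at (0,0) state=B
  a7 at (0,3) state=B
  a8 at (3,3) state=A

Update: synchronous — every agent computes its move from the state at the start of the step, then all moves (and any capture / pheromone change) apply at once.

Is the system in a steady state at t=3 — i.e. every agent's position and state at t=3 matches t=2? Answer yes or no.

t=1: a0@(1,4):B a1@(0,1):A a2@(1,2):B a3@(0,5):A a4@(1,0):A a5@(2,5):B a6@(0,0):B a7@(1,1):B a8@(3,3):A
t=2: a0@(1,4):B a1@(0,2):A a2@(1,2):B a3@(0,3):A a4@(0,4):A a5@(2,5):B a6@(1,3):B a7@(1,1):B a8@(3,3):A
t=3: a0@(1,4):B a1@(0,0):A a2@(1,2):B a3@(0,3):A a4@(0,4):A a5@(2,5):B a6@(0,1):B a7@(1,1):B a8@(3,3):A

no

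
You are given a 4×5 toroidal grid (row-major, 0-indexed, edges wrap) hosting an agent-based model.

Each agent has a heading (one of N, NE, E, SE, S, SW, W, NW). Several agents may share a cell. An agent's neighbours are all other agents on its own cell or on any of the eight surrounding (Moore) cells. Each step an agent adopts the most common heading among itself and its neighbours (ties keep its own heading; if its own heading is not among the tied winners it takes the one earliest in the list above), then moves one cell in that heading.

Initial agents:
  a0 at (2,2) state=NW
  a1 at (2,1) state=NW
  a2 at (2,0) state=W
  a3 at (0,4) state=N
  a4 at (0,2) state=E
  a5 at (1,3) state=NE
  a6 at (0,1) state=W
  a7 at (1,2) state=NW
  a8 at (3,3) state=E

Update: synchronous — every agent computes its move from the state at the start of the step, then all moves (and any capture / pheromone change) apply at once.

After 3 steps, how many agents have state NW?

t=1: a0@(1,1):NW a1@(1,0):NW a2@(2,4):W a3@(3,4):N a4@(0,3):E a5@(0,2):NW a6@(0,0):W a7@(0,1):NW a8@(3,4):E
t=2: a0@(0,0):NW a1@(0,4):NW a2@(2,3):W a3@(3,0):E a4@(0,4):E a5@(3,1):NW a6@(3,4):NW a7@(3,0):NW a8@(3,0):E
t=3: a0@(3,4):NW a1@(3,3):NW a2@(2,2):W a3@(2,4):NW a4@(3,3):NW a5@(2,0):NW a6@(2,3):NW a7@(2,4):NW a8@(2,4):NW

8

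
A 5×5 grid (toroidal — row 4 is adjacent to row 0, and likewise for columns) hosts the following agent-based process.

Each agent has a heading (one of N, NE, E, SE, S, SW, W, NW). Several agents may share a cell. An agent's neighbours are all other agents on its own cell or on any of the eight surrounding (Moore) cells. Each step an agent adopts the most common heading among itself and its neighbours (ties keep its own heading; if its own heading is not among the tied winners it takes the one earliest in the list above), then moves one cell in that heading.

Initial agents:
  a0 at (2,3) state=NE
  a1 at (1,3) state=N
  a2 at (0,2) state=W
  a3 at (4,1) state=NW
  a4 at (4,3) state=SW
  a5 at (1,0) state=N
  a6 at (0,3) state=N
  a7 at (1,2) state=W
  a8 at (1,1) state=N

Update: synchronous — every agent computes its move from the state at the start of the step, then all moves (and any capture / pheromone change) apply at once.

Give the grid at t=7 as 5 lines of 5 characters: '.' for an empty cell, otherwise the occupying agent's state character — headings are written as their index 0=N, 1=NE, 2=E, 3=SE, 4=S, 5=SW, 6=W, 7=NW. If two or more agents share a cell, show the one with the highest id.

....0
.....
...0.
..00.
0000.

t=1: a0@(1,4):NE a1@(0,3):N a2@(4,2):N a3@(3,0):NW a4@(0,2):SW a5@(0,0):N a6@(4,3):N a7@(0,2):N a8@(0,1):N
t=2: a0@(0,4):N a1@(4,3):N a2@(3,2):N a3@(2,4):NW a4@(4,2):N a5@(4,0):N a6@(3,3):N a7@(4,2):N a8@(4,1):N
t=3: a0@(4,4):N a1@(3,3):N a2@(2,2):N a3@(1,3):NW a4@(3,2):N a5@(3,0):N a6@(2,3):N a7@(3,2):N a8@(3,1):N
t=4: a0@(3,4):N a1@(2,3):N a2@(1,2):N a3@(0,3):N a4@(2,2):N a5@(2,0):N a6@(1,3):N a7@(2,2):N a8@(2,1):N
t=5: a0@(2,4):N a1@(1,3):N a2@(0,2):N a3@(4,3):N a4@(1,2):N a5@(1,0):N a6@(0,3):N a7@(1,2):N a8@(1,1):N
t=6: a0@(1,4):N a1@(0,3):N a2@(4,2):N a3@(3,3):N a4@(0,2):N a5@(0,0):N a6@(4,3):N a7@(0,2):N a8@(0,1):N
t=7: a0@(0,4):N a1@(4,3):N a2@(3,2):N a3@(2,3):N a4@(4,2):N a5@(4,0):N a6@(3,3):N a7@(4,2):N a8@(4,1):N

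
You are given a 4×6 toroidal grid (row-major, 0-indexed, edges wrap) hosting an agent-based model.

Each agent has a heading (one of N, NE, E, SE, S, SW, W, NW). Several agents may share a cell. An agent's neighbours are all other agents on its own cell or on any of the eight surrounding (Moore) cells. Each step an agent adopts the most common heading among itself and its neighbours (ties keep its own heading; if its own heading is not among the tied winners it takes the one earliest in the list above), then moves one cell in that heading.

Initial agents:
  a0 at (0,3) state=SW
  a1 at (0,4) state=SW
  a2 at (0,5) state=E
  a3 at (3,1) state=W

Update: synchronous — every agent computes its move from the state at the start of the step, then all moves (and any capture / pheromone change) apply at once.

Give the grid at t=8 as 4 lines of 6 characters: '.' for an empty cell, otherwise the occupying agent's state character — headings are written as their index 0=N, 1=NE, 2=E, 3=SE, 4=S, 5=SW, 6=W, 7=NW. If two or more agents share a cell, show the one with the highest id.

t=1: a0@(1,2):SW a1@(1,3):SW a2@(0,0):E a3@(3,0):W
t=2: a0@(2,1):SW a1@(2,2):SW a2@(0,1):E a3@(3,5):W
t=3: a0@(3,0):SW a1@(3,1):SW a2@(0,2):E a3@(3,4):W
t=4: a0@(0,5):SW a1@(0,0):SW a2@(0,3):E a3@(3,3):W
t=5: a0@(1,4):SW a1@(1,5):SW a2@(0,4):E a3@(3,2):W
t=6: a0@(2,3):SW a1@(2,4):SW a2@(1,3):SW a3@(3,1):W
t=7: a0@(3,2):SW a1@(3,3):SW a2@(2,2):SW a3@(3,0):W
t=8: a0@(0,1):SW a1@(0,2):SW a2@(3,1):SW a3@(3,5):W

.55...
......
......
.5...6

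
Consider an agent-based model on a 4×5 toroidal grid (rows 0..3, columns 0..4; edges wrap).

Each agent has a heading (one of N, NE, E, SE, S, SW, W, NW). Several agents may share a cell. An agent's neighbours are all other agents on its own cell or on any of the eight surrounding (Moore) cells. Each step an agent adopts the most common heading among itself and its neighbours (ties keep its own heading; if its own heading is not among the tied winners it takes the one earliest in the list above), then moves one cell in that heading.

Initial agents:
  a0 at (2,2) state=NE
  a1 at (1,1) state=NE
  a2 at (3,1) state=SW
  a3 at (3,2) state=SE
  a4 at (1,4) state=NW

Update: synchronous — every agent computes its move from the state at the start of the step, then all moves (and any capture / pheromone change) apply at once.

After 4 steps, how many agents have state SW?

t=1: a0@(1,3):NE a1@(0,2):NE a2@(0,0):SW a3@(0,3):SE a4@(0,3):NW
t=2: a0@(0,4):NE a1@(3,3):NE a2@(1,4):SW a3@(3,4):NE a4@(3,4):NE
t=3: a0@(3,0):NE a1@(2,4):NE a2@(2,3):SW a3@(2,0):NE a4@(2,0):NE
t=4: a0@(2,1):NE a1@(1,0):NE a2@(3,2):SW a3@(1,1):NE a4@(1,1):NE

1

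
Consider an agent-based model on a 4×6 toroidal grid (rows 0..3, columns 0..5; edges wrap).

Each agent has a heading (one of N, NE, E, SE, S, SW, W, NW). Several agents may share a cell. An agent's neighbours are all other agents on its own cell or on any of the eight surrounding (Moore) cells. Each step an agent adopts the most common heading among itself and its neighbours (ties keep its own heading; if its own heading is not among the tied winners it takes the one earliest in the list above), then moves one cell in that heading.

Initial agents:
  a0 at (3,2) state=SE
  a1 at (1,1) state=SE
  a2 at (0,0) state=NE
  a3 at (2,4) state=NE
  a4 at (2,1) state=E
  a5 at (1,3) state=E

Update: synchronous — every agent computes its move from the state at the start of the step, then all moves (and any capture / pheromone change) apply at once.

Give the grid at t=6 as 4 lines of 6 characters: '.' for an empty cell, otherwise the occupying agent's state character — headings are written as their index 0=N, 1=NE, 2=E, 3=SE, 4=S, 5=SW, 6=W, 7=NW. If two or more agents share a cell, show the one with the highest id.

t=1: a0@(0,3):SE a1@(2,2):SE a2@(3,1):NE a3@(1,5):NE a4@(3,2):SE a5@(1,4):E
t=2: a0@(1,4):SE a1@(3,3):SE a2@(0,2):SE a3@(0,0):NE a4@(0,3):SE a5@(1,5):E
t=3: a0@(2,5):SE a1@(0,4):SE a2@(1,3):SE a3@(3,1):NE a4@(1,4):SE a5@(1,0):E
t=4: a0@(3,0):SE a1@(1,5):SE a2@(2,4):SE a3@(2,2):NE a4@(2,5):SE a5@(1,1):E
t=5: a0@(0,1):SE a1@(2,0):SE a2@(3,5):SE a3@(1,3):NE a4@(3,0):SE a5@(1,2):E
t=6: a0@(1,2):SE a1@(3,1):SE a2@(0,0):SE a3@(0,4):NE a4@(0,1):SE a5@(1,3):E

33..1.
..32..
......
.3....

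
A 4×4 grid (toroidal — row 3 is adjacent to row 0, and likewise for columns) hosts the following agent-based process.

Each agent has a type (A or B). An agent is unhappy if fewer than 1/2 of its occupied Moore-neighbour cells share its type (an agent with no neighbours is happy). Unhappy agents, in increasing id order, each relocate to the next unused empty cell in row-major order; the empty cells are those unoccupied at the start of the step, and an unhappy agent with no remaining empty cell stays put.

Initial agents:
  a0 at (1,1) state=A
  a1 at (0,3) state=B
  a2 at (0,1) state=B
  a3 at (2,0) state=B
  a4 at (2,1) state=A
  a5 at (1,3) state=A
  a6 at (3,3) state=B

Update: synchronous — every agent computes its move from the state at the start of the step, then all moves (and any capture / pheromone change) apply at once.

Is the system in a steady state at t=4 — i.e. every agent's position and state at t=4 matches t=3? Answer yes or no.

no

t=1: a0@(0,0):A a1@(0,3):B a2@(0,2):B a3@(1,0):B a4@(2,1):A a5@(1,2):A a6@(3,3):B
t=2: a0@(0,1):A a1@(0,3):B a2@(0,2):B a3@(1,1):B a4@(2,1):A a5@(1,3):A a6@(3,3):B
t=3: a0@(0,0):A a1@(0,3):B a2@(0,2):B a3@(1,0):B a4@(1,2):A a5@(2,0):A a6@(3,3):B
t=4: a0@(0,1):A a1@(0,3):B a2@(0,2):B a3@(1,1):B a4@(1,3):A a5@(2,1):A a6@(3,3):B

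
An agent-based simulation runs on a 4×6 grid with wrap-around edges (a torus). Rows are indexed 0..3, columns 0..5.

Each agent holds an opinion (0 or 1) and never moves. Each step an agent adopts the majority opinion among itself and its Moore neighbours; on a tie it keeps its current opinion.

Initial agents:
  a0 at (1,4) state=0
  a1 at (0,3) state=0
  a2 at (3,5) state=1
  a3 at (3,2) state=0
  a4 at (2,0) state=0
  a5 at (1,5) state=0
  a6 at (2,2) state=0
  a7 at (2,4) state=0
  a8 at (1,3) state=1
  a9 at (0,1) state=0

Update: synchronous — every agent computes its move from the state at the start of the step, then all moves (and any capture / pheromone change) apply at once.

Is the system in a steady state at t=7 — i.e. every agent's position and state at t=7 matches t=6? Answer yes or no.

t=1: a0@(1,4):0 a1@(0,3):0 a2@(3,5):0 a3@(3,2):0 a4@(2,0):0 a5@(1,5):0 a6@(2,2):0 a7@(2,4):0 a8@(1,3):0 a9@(0,1):0
t=2: (unchanged — steady state)

yes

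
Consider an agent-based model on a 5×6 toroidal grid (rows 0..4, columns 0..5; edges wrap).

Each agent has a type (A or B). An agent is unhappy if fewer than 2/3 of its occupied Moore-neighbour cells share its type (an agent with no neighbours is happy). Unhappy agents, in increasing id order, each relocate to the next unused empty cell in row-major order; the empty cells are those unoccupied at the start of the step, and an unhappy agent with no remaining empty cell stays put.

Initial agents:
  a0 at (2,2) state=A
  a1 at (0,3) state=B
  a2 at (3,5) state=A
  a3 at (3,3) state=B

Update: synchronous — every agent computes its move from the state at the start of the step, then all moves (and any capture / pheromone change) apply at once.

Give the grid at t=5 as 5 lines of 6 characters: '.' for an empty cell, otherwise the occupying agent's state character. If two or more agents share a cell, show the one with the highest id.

t=1: a0@(0,0):A a1@(0,3):B a2@(3,5):A a3@(0,1):B
t=2: a0@(0,2):A a1@(0,3):B a2@(3,5):A a3@(0,4):B
t=3: a0@(0,0):A a1@(0,1):B a2@(3,5):A a3@(0,4):B
t=4: a0@(0,2):A a1@(0,3):B a2@(3,5):A a3@(0,4):B
t=5: a0@(0,0):A a1@(0,1):B a2@(3,5):A a3@(0,4):B

AB..B.
......
......
.....A
......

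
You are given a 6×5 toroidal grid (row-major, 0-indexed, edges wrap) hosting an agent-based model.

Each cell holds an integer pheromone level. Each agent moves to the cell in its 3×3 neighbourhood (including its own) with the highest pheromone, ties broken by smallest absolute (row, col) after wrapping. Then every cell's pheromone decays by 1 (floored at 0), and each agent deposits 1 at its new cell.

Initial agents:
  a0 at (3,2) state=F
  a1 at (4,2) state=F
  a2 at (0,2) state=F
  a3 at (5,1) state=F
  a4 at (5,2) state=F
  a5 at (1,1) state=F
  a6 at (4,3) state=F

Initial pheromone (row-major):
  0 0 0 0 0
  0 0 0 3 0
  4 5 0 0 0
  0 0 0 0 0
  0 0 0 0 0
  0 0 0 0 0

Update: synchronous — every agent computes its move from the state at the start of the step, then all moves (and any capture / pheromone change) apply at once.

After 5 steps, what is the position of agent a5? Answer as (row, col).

(2, 1)

t=1: a0@(2,1) a1@(3,1) a2@(1,3) a3@(0,0) a4@(0,1) a5@(2,1) a6@(3,2) | pheromone: 1 1 0 0 0 / 0 0 0 3 0 / 3 6 0 0 0 / 0 1 1 0 0 / 0 0 0 0 0 / 0 0 0 0 0
t=2: a0@(2,1) a1@(2,1) a2@(1,3) a3@(0,0) a4@(0,0) a5@(2,1) a6@(2,1) | pheromone: 2 0 0 0 0 / 0 0 0 3 0 / 2 9 0 0 0 / 0 0 0 0 0 / 0 0 0 0 0 / 0 0 0 0 0
t=3: a0@(2,1) a1@(2,1) a2@(1,3) a3@(0,0) a4@(0,0) a5@(2,1) a6@(2,1) | pheromone: 3 0 0 0 0 / 0 0 0 3 0 / 1 12 0 0 0 / 0 0 0 0 0 / 0 0 0 0 0 / 0 0 0 0 0
t=4: a0@(2,1) a1@(2,1) a2@(1,3) a3@(0,0) a4@(0,0) a5@(2,1) a6@(2,1) | pheromone: 4 0 0 0 0 / 0 0 0 3 0 / 0 15 0 0 0 / 0 0 0 0 0 / 0 0 0 0 0 / 0 0 0 0 0
t=5: a0@(2,1) a1@(2,1) a2@(1,3) a3@(0,0) a4@(0,0) a5@(2,1) a6@(2,1) | pheromone: 5 0 0 0 0 / 0 0 0 3 0 / 0 18 0 0 0 / 0 0 0 0 0 / 0 0 0 0 0 / 0 0 0 0 0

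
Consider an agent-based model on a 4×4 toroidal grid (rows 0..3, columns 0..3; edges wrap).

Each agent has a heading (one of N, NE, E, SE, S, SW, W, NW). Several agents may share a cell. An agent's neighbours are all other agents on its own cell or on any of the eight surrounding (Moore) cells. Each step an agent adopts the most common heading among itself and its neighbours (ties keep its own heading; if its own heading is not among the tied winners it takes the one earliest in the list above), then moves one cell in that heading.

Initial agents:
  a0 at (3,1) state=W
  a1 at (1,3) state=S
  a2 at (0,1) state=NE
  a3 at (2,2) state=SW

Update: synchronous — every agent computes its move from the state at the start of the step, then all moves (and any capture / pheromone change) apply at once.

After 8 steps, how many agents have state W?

1

t=1: a0@(3,0):W a1@(2,3):S a2@(3,2):NE a3@(3,1):SW
t=2: a0@(3,3):W a1@(3,3):S a2@(2,3):NE a3@(0,0):SW
t=3: a0@(3,2):W a1@(0,3):S a2@(1,0):NE a3@(1,3):SW
t=4: a0@(3,1):W a1@(1,3):S a2@(0,1):NE a3@(2,2):SW
t=5: a0@(3,0):W a1@(2,3):S a2@(3,2):NE a3@(3,1):SW
t=6: a0@(3,3):W a1@(3,3):S a2@(2,3):NE a3@(0,0):SW
t=7: a0@(3,2):W a1@(0,3):S a2@(1,0):NE a3@(1,3):SW
t=8: a0@(3,1):W a1@(1,3):S a2@(0,1):NE a3@(2,2):SW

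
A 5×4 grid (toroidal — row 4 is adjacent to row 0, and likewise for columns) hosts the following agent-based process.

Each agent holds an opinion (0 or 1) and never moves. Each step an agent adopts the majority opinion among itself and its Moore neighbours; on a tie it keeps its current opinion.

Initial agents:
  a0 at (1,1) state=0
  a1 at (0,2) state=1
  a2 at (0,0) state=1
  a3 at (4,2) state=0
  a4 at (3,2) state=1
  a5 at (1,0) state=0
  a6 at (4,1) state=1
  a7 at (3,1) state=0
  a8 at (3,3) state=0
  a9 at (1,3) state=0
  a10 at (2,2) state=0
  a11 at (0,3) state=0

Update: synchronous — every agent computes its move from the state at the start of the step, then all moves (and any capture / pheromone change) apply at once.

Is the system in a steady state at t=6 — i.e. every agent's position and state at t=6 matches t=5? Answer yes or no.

yes

t=1: a0@(1,1):0 a1@(0,2):0 a2@(0,0):0 a3@(4,2):0 a4@(3,2):0 a5@(1,0):0 a6@(4,1):1 a7@(3,1):0 a8@(3,3):0 a9@(1,3):0 a10@(2,2):0 a11@(0,3):0
t=2: a0@(1,1):0 a1@(0,2):0 a2@(0,0):0 a3@(4,2):0 a4@(3,2):0 a5@(1,0):0 a6@(4,1):0 a7@(3,1):0 a8@(3,3):0 a9@(1,3):0 a10@(2,2):0 a11@(0,3):0
t=3: (unchanged — steady state)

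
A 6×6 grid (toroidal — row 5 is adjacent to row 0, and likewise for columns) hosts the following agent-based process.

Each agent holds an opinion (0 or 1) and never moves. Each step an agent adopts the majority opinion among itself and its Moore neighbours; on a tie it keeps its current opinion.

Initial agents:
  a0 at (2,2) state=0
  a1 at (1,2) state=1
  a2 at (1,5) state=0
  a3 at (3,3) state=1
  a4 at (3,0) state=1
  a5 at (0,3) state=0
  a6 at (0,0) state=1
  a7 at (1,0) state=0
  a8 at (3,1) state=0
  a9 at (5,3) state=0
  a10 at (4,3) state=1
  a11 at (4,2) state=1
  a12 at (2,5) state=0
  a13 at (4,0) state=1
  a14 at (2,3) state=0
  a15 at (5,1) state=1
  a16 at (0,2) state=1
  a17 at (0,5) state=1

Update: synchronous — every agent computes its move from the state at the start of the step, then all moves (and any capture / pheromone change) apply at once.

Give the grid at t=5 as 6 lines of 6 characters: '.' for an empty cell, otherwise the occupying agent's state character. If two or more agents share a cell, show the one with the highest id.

t=1: a0@(2,2):0 a1@(1,2):0 a2@(1,5):0 a3@(3,3):1 a4@(3,0):1 a5@(0,3):0 a6@(0,0):1 a7@(1,0):0 a8@(3,1):1 a9@(5,3):1 a10@(4,3):1 a11@(4,2):1 a12@(2,5):0 a13@(4,0):1 a14@(2,3):0 a15@(5,1):1 a16@(0,2):1 a17@(0,5):1
t=2: (unchanged — steady state)

1.10.1
0.0..0
..00.0
11.1..
1.11..
.1.1..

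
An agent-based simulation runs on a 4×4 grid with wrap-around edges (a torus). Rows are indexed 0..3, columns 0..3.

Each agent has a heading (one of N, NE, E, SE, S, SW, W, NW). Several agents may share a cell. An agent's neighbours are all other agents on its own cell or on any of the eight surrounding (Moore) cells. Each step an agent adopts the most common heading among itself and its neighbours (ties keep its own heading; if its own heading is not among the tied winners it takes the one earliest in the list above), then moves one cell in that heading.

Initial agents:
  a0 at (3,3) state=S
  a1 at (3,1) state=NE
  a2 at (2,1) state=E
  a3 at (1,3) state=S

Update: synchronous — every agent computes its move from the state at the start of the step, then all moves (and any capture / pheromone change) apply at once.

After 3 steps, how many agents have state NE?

t=1: a0@(0,3):S a1@(2,2):NE a2@(2,2):E a3@(2,3):S
t=2: a0@(1,3):S a1@(1,3):NE a2@(2,3):E a3@(3,3):S
t=3: a0@(2,3):S a1@(0,0):NE a2@(3,3):S a3@(0,3):S

1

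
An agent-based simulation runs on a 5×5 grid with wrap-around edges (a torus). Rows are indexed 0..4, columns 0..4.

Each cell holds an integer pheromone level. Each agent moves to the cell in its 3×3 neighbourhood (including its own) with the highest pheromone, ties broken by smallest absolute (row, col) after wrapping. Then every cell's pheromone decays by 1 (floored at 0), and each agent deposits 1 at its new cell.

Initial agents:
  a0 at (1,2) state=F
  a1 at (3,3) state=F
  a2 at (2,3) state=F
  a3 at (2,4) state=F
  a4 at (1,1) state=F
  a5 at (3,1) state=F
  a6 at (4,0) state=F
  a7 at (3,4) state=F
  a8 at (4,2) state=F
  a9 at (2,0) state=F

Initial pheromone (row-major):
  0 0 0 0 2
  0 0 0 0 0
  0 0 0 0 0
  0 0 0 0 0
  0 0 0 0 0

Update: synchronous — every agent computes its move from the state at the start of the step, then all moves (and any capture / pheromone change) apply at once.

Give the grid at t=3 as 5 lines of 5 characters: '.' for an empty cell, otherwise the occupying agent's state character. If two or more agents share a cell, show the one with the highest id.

t=1: a0@(0,1) a1@(2,2) a2@(1,2) a3@(1,0) a4@(0,0) a5@(2,0) a6@(0,4) a7@(2,0) a8@(0,1) a9@(1,0) | pheromone: 1 2 0 0 2 / 2 0 1 0 0 / 2 0 1 0 0 / 0 0 0 0 0 / 0 0 0 0 0
t=2: a0@(0,1) a1@(1,2) a2@(0,1) a3@(0,1) a4@(0,1) a5@(1,0) a6@(0,4) a7@(1,0) a8@(0,1) a9@(0,1) | pheromone: 0 7 0 0 2 / 3 0 1 0 0 / 1 0 0 0 0 / 0 0 0 0 0 / 0 0 0 0 0
t=3: a0@(0,1) a1@(0,1) a2@(0,1) a3@(0,1) a4@(0,1) a5@(0,1) a6@(1,0) a7@(0,1) a8@(0,1) a9@(0,1) | pheromone: 0 15 0 0 1 / 3 0 0 0 0 / 0 0 0 0 0 / 0 0 0 0 0 / 0 0 0 0 0

.F...
F....
.....
.....
.....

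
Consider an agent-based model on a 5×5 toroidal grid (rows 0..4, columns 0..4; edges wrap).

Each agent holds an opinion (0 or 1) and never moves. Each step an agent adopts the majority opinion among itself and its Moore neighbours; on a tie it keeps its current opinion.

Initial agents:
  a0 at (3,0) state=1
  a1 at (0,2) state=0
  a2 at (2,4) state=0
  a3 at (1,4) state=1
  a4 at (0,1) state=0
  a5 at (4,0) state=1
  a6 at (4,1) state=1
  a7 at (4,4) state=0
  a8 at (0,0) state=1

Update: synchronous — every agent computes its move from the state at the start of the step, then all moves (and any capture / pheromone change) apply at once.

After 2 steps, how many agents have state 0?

0

t=1: a0@(3,0):1 a1@(0,2):0 a2@(2,4):1 a3@(1,4):1 a4@(0,1):1 a5@(4,0):1 a6@(4,1):1 a7@(4,4):1 a8@(0,0):1
t=2: a0@(3,0):1 a1@(0,2):1 a2@(2,4):1 a3@(1,4):1 a4@(0,1):1 a5@(4,0):1 a6@(4,1):1 a7@(4,4):1 a8@(0,0):1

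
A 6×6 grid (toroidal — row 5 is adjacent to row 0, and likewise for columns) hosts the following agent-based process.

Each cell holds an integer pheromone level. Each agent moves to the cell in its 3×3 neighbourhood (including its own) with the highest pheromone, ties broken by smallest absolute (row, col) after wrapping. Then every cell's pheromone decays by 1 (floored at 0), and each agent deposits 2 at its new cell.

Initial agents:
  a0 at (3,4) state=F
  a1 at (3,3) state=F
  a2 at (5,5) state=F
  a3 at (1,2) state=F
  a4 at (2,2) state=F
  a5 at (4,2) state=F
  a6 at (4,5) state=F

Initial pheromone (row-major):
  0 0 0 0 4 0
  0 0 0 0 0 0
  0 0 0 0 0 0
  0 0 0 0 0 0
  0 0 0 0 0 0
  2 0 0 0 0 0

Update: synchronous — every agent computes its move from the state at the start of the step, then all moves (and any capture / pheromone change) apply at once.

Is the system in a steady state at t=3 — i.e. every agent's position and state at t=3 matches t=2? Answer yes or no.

t=1: a0@(2,3) a1@(2,2) a2@(0,4) a3@(0,1) a4@(1,1) a5@(3,1) a6@(5,0) | pheromone: 0 2 0 0 5 0 / 0 2 0 0 0 0 / 0 0 2 2 0 0 / 0 2 0 0 0 0 / 0 0 0 0 0 0 / 3 0 0 0 0 0
t=2: a0@(2,2) a1@(1,1) a2@(0,4) a3@(5,0) a4@(0,1) a5@(2,2) a6@(5,0) | pheromone: 0 3 0 0 6 0 / 0 3 0 0 0 0 / 0 0 5 1 0 0 / 0 1 0 0 0 0 / 0 0 0 0 0 0 / 6 0 0 0 0 0
t=3: a0@(2,2) a1@(2,2) a2@(0,4) a3@(5,0) a4@(5,0) a5@(2,2) a6@(5,0) | pheromone: 0 2 0 0 7 0 / 0 2 0 0 0 0 / 0 0 10 0 0 0 / 0 0 0 0 0 0 / 0 0 0 0 0 0 / 11 0 0 0 0 0

no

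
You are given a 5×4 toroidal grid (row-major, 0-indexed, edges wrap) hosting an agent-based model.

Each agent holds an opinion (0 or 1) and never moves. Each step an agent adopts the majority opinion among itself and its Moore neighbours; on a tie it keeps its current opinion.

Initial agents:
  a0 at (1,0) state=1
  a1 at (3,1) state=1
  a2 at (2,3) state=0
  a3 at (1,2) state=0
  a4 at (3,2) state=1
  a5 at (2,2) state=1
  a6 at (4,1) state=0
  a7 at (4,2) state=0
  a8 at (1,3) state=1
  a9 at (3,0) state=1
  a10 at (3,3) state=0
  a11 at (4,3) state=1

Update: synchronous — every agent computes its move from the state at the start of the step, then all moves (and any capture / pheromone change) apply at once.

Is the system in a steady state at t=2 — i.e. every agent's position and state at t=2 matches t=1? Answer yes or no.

t=1: a0@(1,0):1 a1@(3,1):1 a2@(2,3):1 a3@(1,2):0 a4@(3,2):1 a5@(2,2):1 a6@(4,1):1 a7@(4,2):0 a8@(1,3):1 a9@(3,0):1 a10@(3,3):1 a11@(4,3):1
t=2: a0@(1,0):1 a1@(3,1):1 a2@(2,3):1 a3@(1,2):1 a4@(3,2):1 a5@(2,2):1 a6@(4,1):1 a7@(4,2):1 a8@(1,3):1 a9@(3,0):1 a10@(3,3):1 a11@(4,3):1

no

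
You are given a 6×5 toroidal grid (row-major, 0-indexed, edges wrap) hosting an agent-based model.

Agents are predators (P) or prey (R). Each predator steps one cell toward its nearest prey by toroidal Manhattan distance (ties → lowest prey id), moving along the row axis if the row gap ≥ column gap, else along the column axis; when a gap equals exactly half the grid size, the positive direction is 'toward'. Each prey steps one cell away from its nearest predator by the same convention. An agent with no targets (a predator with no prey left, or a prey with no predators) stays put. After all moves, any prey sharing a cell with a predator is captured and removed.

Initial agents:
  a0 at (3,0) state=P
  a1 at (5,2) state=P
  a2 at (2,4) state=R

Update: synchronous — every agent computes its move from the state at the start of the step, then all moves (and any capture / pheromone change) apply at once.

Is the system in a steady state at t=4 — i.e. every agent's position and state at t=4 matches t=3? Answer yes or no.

t=1: a0@(2,0):P a1@(0,2):P a2@(1,4):R
t=2: a0@(1,0):P a1@(0,3):P a2@(0,4):R
t=3: a0@(0,0):P a1@(0,4):P
t=4: (unchanged — steady state)

yes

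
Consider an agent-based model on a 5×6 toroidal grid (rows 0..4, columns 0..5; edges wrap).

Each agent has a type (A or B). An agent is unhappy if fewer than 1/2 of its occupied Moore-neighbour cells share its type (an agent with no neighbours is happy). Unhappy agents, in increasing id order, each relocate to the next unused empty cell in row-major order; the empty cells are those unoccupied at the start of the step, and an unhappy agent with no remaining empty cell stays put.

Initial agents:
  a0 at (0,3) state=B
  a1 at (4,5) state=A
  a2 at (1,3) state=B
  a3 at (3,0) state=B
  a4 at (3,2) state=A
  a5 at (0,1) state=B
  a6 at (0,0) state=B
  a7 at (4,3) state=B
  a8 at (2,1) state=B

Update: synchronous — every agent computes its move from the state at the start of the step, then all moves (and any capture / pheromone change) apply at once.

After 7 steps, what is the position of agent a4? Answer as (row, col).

(0, 3)

t=1: a0@(0,3):B a1@(0,2):A a2@(1,3):B a3@(3,0):B a4@(0,4):A a5@(0,1):B a6@(0,0):B a7@(4,3):B a8@(2,1):B
t=2: a0@(0,3):B a1@(0,5):A a2@(1,0):B a3@(3,0):B a4@(1,1):A a5@(0,1):B a6@(0,0):B a7@(1,2):B a8@(2,1):B
t=3: a0@(0,3):B a1@(0,2):A a2@(1,0):B a3@(3,0):B a4@(0,4):A a5@(0,1):B a6@(0,0):B a7@(1,2):B a8@(2,1):B
t=4: a0@(0,5):B a1@(1,1):A a2@(1,0):B a3@(3,0):B a4@(1,3):A a5@(0,1):B a6@(0,0):B a7@(1,2):B a8@(2,1):B
t=5: a0@(0,5):B a1@(0,2):A a2@(1,0):B a3@(3,0):B a4@(0,3):A a5@(0,1):B a6@(0,0):B a7@(1,2):B a8@(2,1):B
t=6: a0@(0,5):B a1@(0,4):A a2@(1,0):B a3@(3,0):B a4@(0,3):A a5@(0,1):B a6@(0,0):B a7@(1,2):B a8@(2,1):B
t=7: (unchanged — steady state)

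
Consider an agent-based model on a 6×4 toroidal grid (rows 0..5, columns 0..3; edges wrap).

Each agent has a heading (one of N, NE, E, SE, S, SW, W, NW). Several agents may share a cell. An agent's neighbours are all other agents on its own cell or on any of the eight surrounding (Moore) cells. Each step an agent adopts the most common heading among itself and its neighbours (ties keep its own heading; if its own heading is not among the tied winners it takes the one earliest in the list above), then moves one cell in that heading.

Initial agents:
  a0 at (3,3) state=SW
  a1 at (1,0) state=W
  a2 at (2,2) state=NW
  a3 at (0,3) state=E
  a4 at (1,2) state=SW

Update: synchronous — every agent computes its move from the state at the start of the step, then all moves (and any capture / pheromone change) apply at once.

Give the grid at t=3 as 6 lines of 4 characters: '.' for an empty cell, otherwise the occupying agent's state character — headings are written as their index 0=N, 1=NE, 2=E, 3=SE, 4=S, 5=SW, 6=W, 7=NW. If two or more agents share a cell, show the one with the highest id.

t=1: a0@(4,2):SW a1@(1,3):W a2@(3,1):SW a3@(0,0):E a4@(2,1):SW
t=2: a0@(5,1):SW a1@(1,2):W a2@(4,0):SW a3@(0,1):E a4@(3,0):SW
t=3: a0@(0,0):SW a1@(1,1):W a2@(5,3):SW a3@(0,2):E a4@(4,3):SW

5.2.
.6..
....
....
...5
...5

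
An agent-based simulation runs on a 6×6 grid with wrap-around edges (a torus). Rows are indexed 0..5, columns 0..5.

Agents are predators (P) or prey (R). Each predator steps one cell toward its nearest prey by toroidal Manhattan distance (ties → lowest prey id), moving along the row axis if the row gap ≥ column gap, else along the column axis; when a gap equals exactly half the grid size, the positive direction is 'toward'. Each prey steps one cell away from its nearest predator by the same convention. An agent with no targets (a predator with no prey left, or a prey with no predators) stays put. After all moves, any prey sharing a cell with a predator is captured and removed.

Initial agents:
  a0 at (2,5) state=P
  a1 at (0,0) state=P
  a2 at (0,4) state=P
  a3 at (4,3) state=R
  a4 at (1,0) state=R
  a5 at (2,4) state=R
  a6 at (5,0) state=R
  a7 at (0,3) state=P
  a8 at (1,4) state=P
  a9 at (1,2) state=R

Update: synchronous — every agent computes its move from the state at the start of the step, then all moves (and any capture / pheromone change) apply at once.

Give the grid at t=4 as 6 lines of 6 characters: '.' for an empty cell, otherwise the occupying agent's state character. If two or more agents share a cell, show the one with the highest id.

......
......
RPP...
..P...
P.....
R.....

t=1: a0@(2,4):P a1@(1,0):P a2@(1,4):P a3@(3,3):R a4@(2,0):R a5@(2,3):R a6@(4,0):R a7@(5,3):P a8@(2,4):P a9@(2,2):R
t=2: a0@(2,3):P a1@(2,0):P a2@(2,4):P a4@(3,0):R a5@(2,2):R a6@(3,0):R a7@(4,3):P a8@(2,3):P a9@(2,1):R
t=3: a0@(2,2):P a1@(3,0):P a2@(2,3):P a4@(4,0):R a5@(2,1):R a6@(4,0):R a7@(3,3):P a8@(2,2):P
t=4: a0@(2,1):P a1@(4,0):P a2@(2,2):P a4@(5,0):R a5@(2,0):R a6@(5,0):R a7@(3,2):P a8@(2,1):P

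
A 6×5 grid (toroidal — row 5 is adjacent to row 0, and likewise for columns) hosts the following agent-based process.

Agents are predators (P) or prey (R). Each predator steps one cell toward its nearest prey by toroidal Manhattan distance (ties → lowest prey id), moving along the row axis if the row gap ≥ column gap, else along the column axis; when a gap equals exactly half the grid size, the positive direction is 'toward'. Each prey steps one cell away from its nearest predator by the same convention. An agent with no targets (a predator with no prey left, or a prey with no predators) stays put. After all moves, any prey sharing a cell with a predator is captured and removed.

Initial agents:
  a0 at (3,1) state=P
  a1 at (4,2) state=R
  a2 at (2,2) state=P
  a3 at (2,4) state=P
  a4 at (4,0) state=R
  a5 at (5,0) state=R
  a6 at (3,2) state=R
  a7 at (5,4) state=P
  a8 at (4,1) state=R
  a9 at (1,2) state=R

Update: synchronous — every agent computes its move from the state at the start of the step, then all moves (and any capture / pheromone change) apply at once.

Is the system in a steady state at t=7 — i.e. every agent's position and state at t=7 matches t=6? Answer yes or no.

no

t=1: a0@(3,2):P a1@(5,2):R a2@(3,2):P a3@(3,4):P a5@(5,1):R a6@(3,3):R a7@(5,0):P a8@(5,1):R a9@(0,2):R
t=2: a0@(3,3):P a1@(0,2):R a2@(3,3):P a3@(3,3):P a5@(5,2):R a6@(3,4):R a7@(5,1):P a8@(5,2):R a9@(5,2):R
t=3: a0@(3,4):P a1@(1,2):R a2@(3,4):P a3@(3,4):P a5@(5,3):R a6@(3,0):R a7@(5,2):P a8@(5,3):R a9@(5,3):R
t=4: a0@(3,0):P a1@(2,2):R a2@(3,0):P a3@(3,0):P a5@(5,4):R a6@(3,1):R a7@(5,3):P a8@(5,4):R a9@(5,4):R
t=5: a0@(3,1):P a1@(2,3):R a2@(3,1):P a3@(3,1):P a5@(5,0):R a6@(3,2):R a7@(5,4):P a8@(5,0):R a9@(5,0):R
t=6: a0@(3,2):P a1@(2,4):R a2@(3,2):P a3@(3,2):P a5@(5,1):R a6@(3,3):R a7@(5,0):P a8@(5,1):R a9@(5,1):R
t=7: a0@(3,3):P a1@(2,0):R a2@(3,3):P a3@(3,3):P a5@(5,2):R a6@(3,4):R a7@(5,1):P a8@(5,2):R a9@(5,2):R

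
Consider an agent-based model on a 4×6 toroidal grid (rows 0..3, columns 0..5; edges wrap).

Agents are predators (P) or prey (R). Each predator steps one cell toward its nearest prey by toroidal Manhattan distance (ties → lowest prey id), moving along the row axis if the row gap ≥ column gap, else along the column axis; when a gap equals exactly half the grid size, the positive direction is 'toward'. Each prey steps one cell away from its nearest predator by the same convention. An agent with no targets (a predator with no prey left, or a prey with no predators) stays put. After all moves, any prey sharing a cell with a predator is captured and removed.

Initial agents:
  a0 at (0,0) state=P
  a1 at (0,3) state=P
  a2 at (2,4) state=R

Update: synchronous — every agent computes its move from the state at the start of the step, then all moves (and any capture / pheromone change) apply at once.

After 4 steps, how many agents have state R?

0

t=1: a0@(1,0):P a1@(1,3):P a2@(1,4):R
t=2: a0@(1,5):P a1@(1,4):P
t=3: (unchanged — steady state)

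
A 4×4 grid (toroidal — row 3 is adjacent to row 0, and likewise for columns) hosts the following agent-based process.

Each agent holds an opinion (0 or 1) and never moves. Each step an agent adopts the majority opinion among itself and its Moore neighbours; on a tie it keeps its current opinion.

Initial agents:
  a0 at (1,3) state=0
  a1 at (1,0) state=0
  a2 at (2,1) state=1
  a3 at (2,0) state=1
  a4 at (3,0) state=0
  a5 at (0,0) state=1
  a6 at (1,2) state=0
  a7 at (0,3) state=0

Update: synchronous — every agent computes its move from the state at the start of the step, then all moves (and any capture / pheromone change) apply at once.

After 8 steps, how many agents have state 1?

t=1: a0@(1,3):0 a1@(1,0):0 a2@(2,1):0 a3@(2,0):0 a4@(3,0):1 a5@(0,0):0 a6@(1,2):0 a7@(0,3):0
t=2: a0@(1,3):0 a1@(1,0):0 a2@(2,1):0 a3@(2,0):0 a4@(3,0):0 a5@(0,0):0 a6@(1,2):0 a7@(0,3):0
t=3: (unchanged — steady state)

0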